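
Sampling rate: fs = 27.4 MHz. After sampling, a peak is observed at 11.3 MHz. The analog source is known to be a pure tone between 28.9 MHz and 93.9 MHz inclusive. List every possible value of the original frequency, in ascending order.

38.7 MHz, 43.5 MHz, 66.1 MHz, 70.9 MHz, 93.5 MHz

Frequencies that alias to 11.3 MHz are k·fs ± 11.3 MHz for integer k ≥ 0.
k=0: 11.3 MHz.
k=1: 16.1 MHz, 38.7 MHz.
k=2: 43.5 MHz, 66.1 MHz.
k=3: 70.9 MHz, 93.5 MHz.
k=4: 98.3 MHz, 120.9 MHz.
Within [28.9 MHz, 93.9 MHz]: 38.7 MHz, 43.5 MHz, 66.1 MHz, 70.9 MHz, 93.5 MHz.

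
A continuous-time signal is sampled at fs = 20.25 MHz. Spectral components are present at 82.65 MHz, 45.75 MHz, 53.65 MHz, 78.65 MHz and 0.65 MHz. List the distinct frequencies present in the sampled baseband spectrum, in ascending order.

fs/2 = 10.125 MHz.
82.65 MHz mod fs = 1.65 MHz.
1.65 MHz ≤ fs/2 = 10.125 MHz, appears at 1.65 MHz.
45.75 MHz mod fs = 5.25 MHz.
5.25 MHz ≤ fs/2 = 10.125 MHz, appears at 5.25 MHz.
53.65 MHz mod fs = 13.15 MHz.
13.15 MHz > fs/2 = 10.125 MHz, folds to fs − 13.15 MHz = 7.1 MHz.
78.65 MHz mod fs = 17.9 MHz.
17.9 MHz > fs/2 = 10.125 MHz, folds to fs − 17.9 MHz = 2.35 MHz.
0.65 MHz ≤ fs/2 = 10.125 MHz, passes unchanged.
Distinct values: {0.65 MHz, 1.65 MHz, 2.35 MHz, 5.25 MHz, 7.1 MHz}.

0.65 MHz, 1.65 MHz, 2.35 MHz, 5.25 MHz, 7.1 MHz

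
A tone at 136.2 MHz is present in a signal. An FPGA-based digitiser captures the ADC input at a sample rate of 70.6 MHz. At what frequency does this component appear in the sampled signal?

5 MHz

136.2 MHz mod fs = 65.6 MHz.
65.6 MHz > fs/2 = 35.3 MHz, folds to fs − 65.6 MHz = 5 MHz.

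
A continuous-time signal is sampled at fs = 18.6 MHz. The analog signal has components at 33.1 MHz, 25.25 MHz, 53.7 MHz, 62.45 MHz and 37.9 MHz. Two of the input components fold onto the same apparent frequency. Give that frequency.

6.65 MHz

fs/2 = 9.3 MHz.
33.1 MHz mod fs = 14.5 MHz.
14.5 MHz > fs/2 = 9.3 MHz, folds to fs − 14.5 MHz = 4.1 MHz.
25.25 MHz mod fs = 6.65 MHz.
6.65 MHz ≤ fs/2 = 9.3 MHz, appears at 6.65 MHz.
53.7 MHz mod fs = 16.5 MHz.
16.5 MHz > fs/2 = 9.3 MHz, folds to fs − 16.5 MHz = 2.1 MHz.
62.45 MHz mod fs = 6.65 MHz.
6.65 MHz ≤ fs/2 = 9.3 MHz, appears at 6.65 MHz.
37.9 MHz mod fs = 0.7 MHz.
0.7 MHz ≤ fs/2 = 9.3 MHz, appears at 0.7 MHz.
25.25 MHz and 62.45 MHz both map to 6.65 MHz.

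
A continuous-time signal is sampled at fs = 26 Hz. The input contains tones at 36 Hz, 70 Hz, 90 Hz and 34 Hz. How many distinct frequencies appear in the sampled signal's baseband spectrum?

fs/2 = 13 Hz.
36 Hz mod fs = 10 Hz.
10 Hz ≤ fs/2 = 13 Hz, appears at 10 Hz.
70 Hz mod fs = 18 Hz.
18 Hz > fs/2 = 13 Hz, folds to fs − 18 Hz = 8 Hz.
90 Hz mod fs = 12 Hz.
12 Hz ≤ fs/2 = 13 Hz, appears at 12 Hz.
34 Hz mod fs = 8 Hz.
8 Hz ≤ fs/2 = 13 Hz, appears at 8 Hz.
Distinct values: {8 Hz, 10 Hz, 12 Hz} → 3.

3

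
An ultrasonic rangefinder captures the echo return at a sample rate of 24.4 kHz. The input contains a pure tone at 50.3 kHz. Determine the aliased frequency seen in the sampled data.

50.3 kHz mod fs = 1.5 kHz.
1.5 kHz ≤ fs/2 = 12.2 kHz, appears at 1.5 kHz.

1.5 kHz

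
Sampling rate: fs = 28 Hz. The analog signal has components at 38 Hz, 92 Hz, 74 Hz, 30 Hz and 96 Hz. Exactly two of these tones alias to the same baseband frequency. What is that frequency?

10 Hz

fs/2 = 14 Hz.
38 Hz mod fs = 10 Hz.
10 Hz ≤ fs/2 = 14 Hz, appears at 10 Hz.
92 Hz mod fs = 8 Hz.
8 Hz ≤ fs/2 = 14 Hz, appears at 8 Hz.
74 Hz mod fs = 18 Hz.
18 Hz > fs/2 = 14 Hz, folds to fs − 18 Hz = 10 Hz.
30 Hz mod fs = 2 Hz.
2 Hz ≤ fs/2 = 14 Hz, appears at 2 Hz.
96 Hz mod fs = 12 Hz.
12 Hz ≤ fs/2 = 14 Hz, appears at 12 Hz.
38 Hz and 74 Hz both map to 10 Hz.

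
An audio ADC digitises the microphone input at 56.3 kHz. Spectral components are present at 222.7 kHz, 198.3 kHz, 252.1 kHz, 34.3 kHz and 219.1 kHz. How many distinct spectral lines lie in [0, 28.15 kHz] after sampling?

4

fs/2 = 28.15 kHz.
222.7 kHz mod fs = 53.8 kHz.
53.8 kHz > fs/2 = 28.15 kHz, folds to fs − 53.8 kHz = 2.5 kHz.
198.3 kHz mod fs = 29.4 kHz.
29.4 kHz > fs/2 = 28.15 kHz, folds to fs − 29.4 kHz = 26.9 kHz.
252.1 kHz mod fs = 26.9 kHz.
26.9 kHz ≤ fs/2 = 28.15 kHz, appears at 26.9 kHz.
34.3 kHz > fs/2 = 28.15 kHz, folds to fs − 34.3 kHz = 22 kHz.
219.1 kHz mod fs = 50.2 kHz.
50.2 kHz > fs/2 = 28.15 kHz, folds to fs − 50.2 kHz = 6.1 kHz.
Distinct values: {2.5 kHz, 6.1 kHz, 22 kHz, 26.9 kHz} → 4.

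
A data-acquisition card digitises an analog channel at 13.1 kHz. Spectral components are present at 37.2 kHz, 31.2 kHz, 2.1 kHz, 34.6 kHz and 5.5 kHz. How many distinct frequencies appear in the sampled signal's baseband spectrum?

fs/2 = 6.55 kHz.
37.2 kHz mod fs = 11 kHz.
11 kHz > fs/2 = 6.55 kHz, folds to fs − 11 kHz = 2.1 kHz.
31.2 kHz mod fs = 5 kHz.
5 kHz ≤ fs/2 = 6.55 kHz, appears at 5 kHz.
2.1 kHz ≤ fs/2 = 6.55 kHz, passes unchanged.
34.6 kHz mod fs = 8.4 kHz.
8.4 kHz > fs/2 = 6.55 kHz, folds to fs − 8.4 kHz = 4.7 kHz.
5.5 kHz ≤ fs/2 = 6.55 kHz, passes unchanged.
Distinct values: {2.1 kHz, 4.7 kHz, 5 kHz, 5.5 kHz} → 4.

4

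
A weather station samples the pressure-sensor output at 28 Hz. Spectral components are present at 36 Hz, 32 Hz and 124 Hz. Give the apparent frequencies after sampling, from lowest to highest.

fs/2 = 14 Hz.
36 Hz mod fs = 8 Hz.
8 Hz ≤ fs/2 = 14 Hz, appears at 8 Hz.
32 Hz mod fs = 4 Hz.
4 Hz ≤ fs/2 = 14 Hz, appears at 4 Hz.
124 Hz mod fs = 12 Hz.
12 Hz ≤ fs/2 = 14 Hz, appears at 12 Hz.
Distinct values: {4 Hz, 8 Hz, 12 Hz}.

4 Hz, 8 Hz, 12 Hz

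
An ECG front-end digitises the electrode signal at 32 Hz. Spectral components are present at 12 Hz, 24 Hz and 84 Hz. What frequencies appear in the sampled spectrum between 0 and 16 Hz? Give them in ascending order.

fs/2 = 16 Hz.
12 Hz ≤ fs/2 = 16 Hz, passes unchanged.
24 Hz > fs/2 = 16 Hz, folds to fs − 24 Hz = 8 Hz.
84 Hz mod fs = 20 Hz.
20 Hz > fs/2 = 16 Hz, folds to fs − 20 Hz = 12 Hz.
Distinct values: {8 Hz, 12 Hz}.

8 Hz, 12 Hz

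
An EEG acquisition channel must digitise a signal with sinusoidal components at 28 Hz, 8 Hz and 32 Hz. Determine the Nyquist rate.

Highest-frequency component: 32 Hz.
Nyquist rate = 2 × 32 Hz = 64 Hz.

64 Hz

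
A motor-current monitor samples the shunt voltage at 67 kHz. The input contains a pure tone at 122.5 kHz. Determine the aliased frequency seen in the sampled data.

11.5 kHz

122.5 kHz mod fs = 55.5 kHz.
55.5 kHz > fs/2 = 33.5 kHz, folds to fs − 55.5 kHz = 11.5 kHz.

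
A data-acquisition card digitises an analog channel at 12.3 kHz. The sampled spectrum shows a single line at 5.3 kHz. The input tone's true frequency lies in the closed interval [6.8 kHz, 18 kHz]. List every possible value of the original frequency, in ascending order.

Frequencies that alias to 5.3 kHz are k·fs ± 5.3 kHz for integer k ≥ 0.
k=0: 5.3 kHz.
k=1: 7 kHz, 17.6 kHz.
k=2: 19.3 kHz, 29.9 kHz.
Within [6.8 kHz, 18 kHz]: 7 kHz, 17.6 kHz.

7 kHz, 17.6 kHz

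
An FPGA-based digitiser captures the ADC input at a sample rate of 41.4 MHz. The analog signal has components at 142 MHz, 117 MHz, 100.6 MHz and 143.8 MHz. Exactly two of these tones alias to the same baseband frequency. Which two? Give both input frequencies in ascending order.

fs/2 = 20.7 MHz.
142 MHz mod fs = 17.8 MHz.
17.8 MHz ≤ fs/2 = 20.7 MHz, appears at 17.8 MHz.
117 MHz mod fs = 34.2 MHz.
34.2 MHz > fs/2 = 20.7 MHz, folds to fs − 34.2 MHz = 7.2 MHz.
100.6 MHz mod fs = 17.8 MHz.
17.8 MHz ≤ fs/2 = 20.7 MHz, appears at 17.8 MHz.
143.8 MHz mod fs = 19.6 MHz.
19.6 MHz ≤ fs/2 = 20.7 MHz, appears at 19.6 MHz.
100.6 MHz and 142 MHz both map to 17.8 MHz.

100.6 MHz, 142 MHz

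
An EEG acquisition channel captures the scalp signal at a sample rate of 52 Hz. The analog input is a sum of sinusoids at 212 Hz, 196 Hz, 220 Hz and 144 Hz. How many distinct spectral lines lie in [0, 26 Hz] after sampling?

2

fs/2 = 26 Hz.
212 Hz mod fs = 4 Hz.
4 Hz ≤ fs/2 = 26 Hz, appears at 4 Hz.
196 Hz mod fs = 40 Hz.
40 Hz > fs/2 = 26 Hz, folds to fs − 40 Hz = 12 Hz.
220 Hz mod fs = 12 Hz.
12 Hz ≤ fs/2 = 26 Hz, appears at 12 Hz.
144 Hz mod fs = 40 Hz.
40 Hz > fs/2 = 26 Hz, folds to fs − 40 Hz = 12 Hz.
Distinct values: {4 Hz, 12 Hz} → 2.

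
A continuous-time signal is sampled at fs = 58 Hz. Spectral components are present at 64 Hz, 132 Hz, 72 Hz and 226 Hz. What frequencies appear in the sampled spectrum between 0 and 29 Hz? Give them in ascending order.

6 Hz, 14 Hz, 16 Hz

fs/2 = 29 Hz.
64 Hz mod fs = 6 Hz.
6 Hz ≤ fs/2 = 29 Hz, appears at 6 Hz.
132 Hz mod fs = 16 Hz.
16 Hz ≤ fs/2 = 29 Hz, appears at 16 Hz.
72 Hz mod fs = 14 Hz.
14 Hz ≤ fs/2 = 29 Hz, appears at 14 Hz.
226 Hz mod fs = 52 Hz.
52 Hz > fs/2 = 29 Hz, folds to fs − 52 Hz = 6 Hz.
Distinct values: {6 Hz, 14 Hz, 16 Hz}.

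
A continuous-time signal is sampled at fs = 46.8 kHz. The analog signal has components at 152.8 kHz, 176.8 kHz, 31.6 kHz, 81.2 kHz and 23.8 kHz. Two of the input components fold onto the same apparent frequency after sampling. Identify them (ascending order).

81.2 kHz, 152.8 kHz

fs/2 = 23.4 kHz.
152.8 kHz mod fs = 12.4 kHz.
12.4 kHz ≤ fs/2 = 23.4 kHz, appears at 12.4 kHz.
176.8 kHz mod fs = 36.4 kHz.
36.4 kHz > fs/2 = 23.4 kHz, folds to fs − 36.4 kHz = 10.4 kHz.
31.6 kHz > fs/2 = 23.4 kHz, folds to fs − 31.6 kHz = 15.2 kHz.
81.2 kHz mod fs = 34.4 kHz.
34.4 kHz > fs/2 = 23.4 kHz, folds to fs − 34.4 kHz = 12.4 kHz.
23.8 kHz > fs/2 = 23.4 kHz, folds to fs − 23.8 kHz = 23 kHz.
81.2 kHz and 152.8 kHz both map to 12.4 kHz.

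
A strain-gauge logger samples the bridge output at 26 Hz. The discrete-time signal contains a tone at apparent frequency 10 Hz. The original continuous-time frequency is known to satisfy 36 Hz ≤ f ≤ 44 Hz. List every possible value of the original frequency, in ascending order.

36 Hz, 42 Hz

Frequencies that alias to 10 Hz are k·fs ± 10 Hz for integer k ≥ 0.
k=0: 10 Hz.
k=1: 16 Hz, 36 Hz.
k=2: 42 Hz, 62 Hz.
k=3: 68 Hz, 88 Hz.
Within [36 Hz, 44 Hz]: 36 Hz, 42 Hz.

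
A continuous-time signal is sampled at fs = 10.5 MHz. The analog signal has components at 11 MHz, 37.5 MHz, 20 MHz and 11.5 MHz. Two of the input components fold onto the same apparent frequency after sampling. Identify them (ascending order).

11.5 MHz, 20 MHz

fs/2 = 5.25 MHz.
11 MHz mod fs = 0.5 MHz.
0.5 MHz ≤ fs/2 = 5.25 MHz, appears at 0.5 MHz.
37.5 MHz mod fs = 6 MHz.
6 MHz > fs/2 = 5.25 MHz, folds to fs − 6 MHz = 4.5 MHz.
20 MHz mod fs = 9.5 MHz.
9.5 MHz > fs/2 = 5.25 MHz, folds to fs − 9.5 MHz = 1 MHz.
11.5 MHz mod fs = 1 MHz.
1 MHz ≤ fs/2 = 5.25 MHz, appears at 1 MHz.
11.5 MHz and 20 MHz both map to 1 MHz.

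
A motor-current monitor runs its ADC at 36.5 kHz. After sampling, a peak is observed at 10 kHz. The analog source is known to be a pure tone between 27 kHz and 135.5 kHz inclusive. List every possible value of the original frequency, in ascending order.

Frequencies that alias to 10 kHz are k·fs ± 10 kHz for integer k ≥ 0.
k=0: 10 kHz.
k=1: 26.5 kHz, 46.5 kHz.
k=2: 63 kHz, 83 kHz.
k=3: 99.5 kHz, 119.5 kHz.
k=4: 136 kHz, 156 kHz.
Within [27 kHz, 135.5 kHz]: 46.5 kHz, 63 kHz, 83 kHz, 99.5 kHz, 119.5 kHz.

46.5 kHz, 63 kHz, 83 kHz, 99.5 kHz, 119.5 kHz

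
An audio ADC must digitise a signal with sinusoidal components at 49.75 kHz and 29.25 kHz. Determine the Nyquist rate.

99.5 kHz

Highest-frequency component: 49.75 kHz.
Nyquist rate = 2 × 49.75 kHz = 99.5 kHz.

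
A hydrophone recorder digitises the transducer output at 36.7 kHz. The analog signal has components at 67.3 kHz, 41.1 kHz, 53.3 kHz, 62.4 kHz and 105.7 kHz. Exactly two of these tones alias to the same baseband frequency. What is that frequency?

4.4 kHz

fs/2 = 18.35 kHz.
67.3 kHz mod fs = 30.6 kHz.
30.6 kHz > fs/2 = 18.35 kHz, folds to fs − 30.6 kHz = 6.1 kHz.
41.1 kHz mod fs = 4.4 kHz.
4.4 kHz ≤ fs/2 = 18.35 kHz, appears at 4.4 kHz.
53.3 kHz mod fs = 16.6 kHz.
16.6 kHz ≤ fs/2 = 18.35 kHz, appears at 16.6 kHz.
62.4 kHz mod fs = 25.7 kHz.
25.7 kHz > fs/2 = 18.35 kHz, folds to fs − 25.7 kHz = 11 kHz.
105.7 kHz mod fs = 32.3 kHz.
32.3 kHz > fs/2 = 18.35 kHz, folds to fs − 32.3 kHz = 4.4 kHz.
41.1 kHz and 105.7 kHz both map to 4.4 kHz.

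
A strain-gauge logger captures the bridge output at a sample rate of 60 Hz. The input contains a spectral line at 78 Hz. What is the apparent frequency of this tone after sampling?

78 Hz mod fs = 18 Hz.
18 Hz ≤ fs/2 = 30 Hz, appears at 18 Hz.

18 Hz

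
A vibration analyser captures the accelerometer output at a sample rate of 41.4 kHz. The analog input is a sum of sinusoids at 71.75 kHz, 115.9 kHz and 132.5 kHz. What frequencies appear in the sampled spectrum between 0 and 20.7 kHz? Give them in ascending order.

fs/2 = 20.7 kHz.
71.75 kHz mod fs = 30.35 kHz.
30.35 kHz > fs/2 = 20.7 kHz, folds to fs − 30.35 kHz = 11.05 kHz.
115.9 kHz mod fs = 33.1 kHz.
33.1 kHz > fs/2 = 20.7 kHz, folds to fs − 33.1 kHz = 8.3 kHz.
132.5 kHz mod fs = 8.3 kHz.
8.3 kHz ≤ fs/2 = 20.7 kHz, appears at 8.3 kHz.
Distinct values: {8.3 kHz, 11.05 kHz}.

8.3 kHz, 11.05 kHz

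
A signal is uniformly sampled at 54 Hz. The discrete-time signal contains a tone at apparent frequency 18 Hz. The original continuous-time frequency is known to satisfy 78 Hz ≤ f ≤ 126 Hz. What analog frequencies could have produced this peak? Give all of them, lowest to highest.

90 Hz, 126 Hz

Frequencies that alias to 18 Hz are k·fs ± 18 Hz for integer k ≥ 0.
k=0: 18 Hz.
k=1: 36 Hz, 72 Hz.
k=2: 90 Hz, 126 Hz.
k=3: 144 Hz, 180 Hz.
Within [78 Hz, 126 Hz]: 90 Hz, 126 Hz.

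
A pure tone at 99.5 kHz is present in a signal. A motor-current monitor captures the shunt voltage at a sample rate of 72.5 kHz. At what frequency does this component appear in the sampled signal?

99.5 kHz mod fs = 27 kHz.
27 kHz ≤ fs/2 = 36.25 kHz, appears at 27 kHz.

27 kHz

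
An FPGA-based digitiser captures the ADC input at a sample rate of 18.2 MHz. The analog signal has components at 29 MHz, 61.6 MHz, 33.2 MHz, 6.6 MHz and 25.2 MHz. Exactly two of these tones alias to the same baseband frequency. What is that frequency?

fs/2 = 9.1 MHz.
29 MHz mod fs = 10.8 MHz.
10.8 MHz > fs/2 = 9.1 MHz, folds to fs − 10.8 MHz = 7.4 MHz.
61.6 MHz mod fs = 7 MHz.
7 MHz ≤ fs/2 = 9.1 MHz, appears at 7 MHz.
33.2 MHz mod fs = 15 MHz.
15 MHz > fs/2 = 9.1 MHz, folds to fs − 15 MHz = 3.2 MHz.
6.6 MHz ≤ fs/2 = 9.1 MHz, passes unchanged.
25.2 MHz mod fs = 7 MHz.
7 MHz ≤ fs/2 = 9.1 MHz, appears at 7 MHz.
25.2 MHz and 61.6 MHz both map to 7 MHz.

7 MHz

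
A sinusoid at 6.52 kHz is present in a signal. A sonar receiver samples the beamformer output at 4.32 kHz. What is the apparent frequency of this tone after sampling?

6.52 kHz mod fs = 2.2 kHz.
2.2 kHz > fs/2 = 2.16 kHz, folds to fs − 2.2 kHz = 2.12 kHz.

2.12 kHz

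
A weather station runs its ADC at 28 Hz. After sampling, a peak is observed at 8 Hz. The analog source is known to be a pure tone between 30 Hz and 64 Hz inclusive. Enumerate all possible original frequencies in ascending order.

Frequencies that alias to 8 Hz are k·fs ± 8 Hz for integer k ≥ 0.
k=0: 8 Hz.
k=1: 20 Hz, 36 Hz.
k=2: 48 Hz, 64 Hz.
k=3: 76 Hz, 92 Hz.
Within [30 Hz, 64 Hz]: 36 Hz, 48 Hz, 64 Hz.

36 Hz, 48 Hz, 64 Hz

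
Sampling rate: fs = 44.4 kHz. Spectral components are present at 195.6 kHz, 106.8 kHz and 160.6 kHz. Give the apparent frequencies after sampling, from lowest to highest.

17 kHz, 18 kHz

fs/2 = 22.2 kHz.
195.6 kHz mod fs = 18 kHz.
18 kHz ≤ fs/2 = 22.2 kHz, appears at 18 kHz.
106.8 kHz mod fs = 18 kHz.
18 kHz ≤ fs/2 = 22.2 kHz, appears at 18 kHz.
160.6 kHz mod fs = 27.4 kHz.
27.4 kHz > fs/2 = 22.2 kHz, folds to fs − 27.4 kHz = 17 kHz.
Distinct values: {17 kHz, 18 kHz}.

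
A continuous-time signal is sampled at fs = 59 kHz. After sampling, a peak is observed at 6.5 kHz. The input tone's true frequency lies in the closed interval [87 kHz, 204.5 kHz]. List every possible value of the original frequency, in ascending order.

111.5 kHz, 124.5 kHz, 170.5 kHz, 183.5 kHz

Frequencies that alias to 6.5 kHz are k·fs ± 6.5 kHz for integer k ≥ 0.
k=0: 6.5 kHz.
k=1: 52.5 kHz, 65.5 kHz.
k=2: 111.5 kHz, 124.5 kHz.
k=3: 170.5 kHz, 183.5 kHz.
k=4: 229.5 kHz, 242.5 kHz.
Within [87 kHz, 204.5 kHz]: 111.5 kHz, 124.5 kHz, 170.5 kHz, 183.5 kHz.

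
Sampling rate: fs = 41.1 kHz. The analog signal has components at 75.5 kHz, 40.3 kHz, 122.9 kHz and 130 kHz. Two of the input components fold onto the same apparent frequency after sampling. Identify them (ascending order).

fs/2 = 20.55 kHz.
75.5 kHz mod fs = 34.4 kHz.
34.4 kHz > fs/2 = 20.55 kHz, folds to fs − 34.4 kHz = 6.7 kHz.
40.3 kHz > fs/2 = 20.55 kHz, folds to fs − 40.3 kHz = 0.8 kHz.
122.9 kHz mod fs = 40.7 kHz.
40.7 kHz > fs/2 = 20.55 kHz, folds to fs − 40.7 kHz = 0.4 kHz.
130 kHz mod fs = 6.7 kHz.
6.7 kHz ≤ fs/2 = 20.55 kHz, appears at 6.7 kHz.
75.5 kHz and 130 kHz both map to 6.7 kHz.

75.5 kHz, 130 kHz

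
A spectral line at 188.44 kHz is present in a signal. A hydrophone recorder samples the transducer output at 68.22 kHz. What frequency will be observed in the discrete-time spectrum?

16.22 kHz

188.44 kHz mod fs = 52 kHz.
52 kHz > fs/2 = 34.11 kHz, folds to fs − 52 kHz = 16.22 kHz.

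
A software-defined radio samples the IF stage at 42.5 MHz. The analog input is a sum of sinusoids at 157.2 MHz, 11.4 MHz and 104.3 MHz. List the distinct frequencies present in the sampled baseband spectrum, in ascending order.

fs/2 = 21.25 MHz.
157.2 MHz mod fs = 29.7 MHz.
29.7 MHz > fs/2 = 21.25 MHz, folds to fs − 29.7 MHz = 12.8 MHz.
11.4 MHz ≤ fs/2 = 21.25 MHz, passes unchanged.
104.3 MHz mod fs = 19.3 MHz.
19.3 MHz ≤ fs/2 = 21.25 MHz, appears at 19.3 MHz.
Distinct values: {11.4 MHz, 12.8 MHz, 19.3 MHz}.

11.4 MHz, 12.8 MHz, 19.3 MHz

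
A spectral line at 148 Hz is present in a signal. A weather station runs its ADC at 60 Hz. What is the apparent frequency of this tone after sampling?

148 Hz mod fs = 28 Hz.
28 Hz ≤ fs/2 = 30 Hz, appears at 28 Hz.

28 Hz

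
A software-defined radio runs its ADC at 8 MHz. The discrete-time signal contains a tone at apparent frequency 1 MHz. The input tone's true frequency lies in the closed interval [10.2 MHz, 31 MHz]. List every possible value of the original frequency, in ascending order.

Frequencies that alias to 1 MHz are k·fs ± 1 MHz for integer k ≥ 0.
k=0: 1 MHz.
k=1: 7 MHz, 9 MHz.
k=2: 15 MHz, 17 MHz.
k=3: 23 MHz, 25 MHz.
k=4: 31 MHz, 33 MHz.
k=5: 39 MHz, 41 MHz.
Within [10.2 MHz, 31 MHz]: 15 MHz, 17 MHz, 23 MHz, 25 MHz, 31 MHz.

15 MHz, 17 MHz, 23 MHz, 25 MHz, 31 MHz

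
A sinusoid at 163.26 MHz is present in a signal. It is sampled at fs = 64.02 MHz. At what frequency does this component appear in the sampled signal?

163.26 MHz mod fs = 35.22 MHz.
35.22 MHz > fs/2 = 32.01 MHz, folds to fs − 35.22 MHz = 28.8 MHz.

28.8 MHz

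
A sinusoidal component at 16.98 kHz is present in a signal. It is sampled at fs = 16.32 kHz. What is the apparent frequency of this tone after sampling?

16.98 kHz mod fs = 0.66 kHz.
0.66 kHz ≤ fs/2 = 8.16 kHz, appears at 0.66 kHz.

0.66 kHz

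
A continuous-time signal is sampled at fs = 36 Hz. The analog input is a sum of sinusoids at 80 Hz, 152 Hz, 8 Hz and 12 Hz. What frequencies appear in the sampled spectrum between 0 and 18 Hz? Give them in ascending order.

8 Hz, 12 Hz

fs/2 = 18 Hz.
80 Hz mod fs = 8 Hz.
8 Hz ≤ fs/2 = 18 Hz, appears at 8 Hz.
152 Hz mod fs = 8 Hz.
8 Hz ≤ fs/2 = 18 Hz, appears at 8 Hz.
8 Hz ≤ fs/2 = 18 Hz, passes unchanged.
12 Hz ≤ fs/2 = 18 Hz, passes unchanged.
Distinct values: {8 Hz, 12 Hz}.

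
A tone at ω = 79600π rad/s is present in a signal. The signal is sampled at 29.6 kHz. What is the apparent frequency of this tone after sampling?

ω = 79600π rad/s → f = ω/(2π) = 39800 Hz = 39.8 kHz.
39.8 kHz mod fs = 10.2 kHz.
10.2 kHz ≤ fs/2 = 14.8 kHz, appears at 10.2 kHz.

10.2 kHz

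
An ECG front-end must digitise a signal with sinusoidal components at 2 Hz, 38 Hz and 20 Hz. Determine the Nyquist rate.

Highest-frequency component: 38 Hz.
Nyquist rate = 2 × 38 Hz = 76 Hz.

76 Hz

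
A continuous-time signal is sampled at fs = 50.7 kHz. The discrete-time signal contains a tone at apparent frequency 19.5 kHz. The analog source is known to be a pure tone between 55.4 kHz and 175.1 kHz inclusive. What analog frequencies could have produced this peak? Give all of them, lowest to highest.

70.2 kHz, 81.9 kHz, 120.9 kHz, 132.6 kHz, 171.6 kHz

Frequencies that alias to 19.5 kHz are k·fs ± 19.5 kHz for integer k ≥ 0.
k=0: 19.5 kHz.
k=1: 31.2 kHz, 70.2 kHz.
k=2: 81.9 kHz, 120.9 kHz.
k=3: 132.6 kHz, 171.6 kHz.
k=4: 183.3 kHz, 222.3 kHz.
Within [55.4 kHz, 175.1 kHz]: 70.2 kHz, 81.9 kHz, 120.9 kHz, 132.6 kHz, 171.6 kHz.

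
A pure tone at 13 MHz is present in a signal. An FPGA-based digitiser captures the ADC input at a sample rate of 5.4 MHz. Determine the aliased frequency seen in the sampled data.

13 MHz mod fs = 2.2 MHz.
2.2 MHz ≤ fs/2 = 2.7 MHz, appears at 2.2 MHz.

2.2 MHz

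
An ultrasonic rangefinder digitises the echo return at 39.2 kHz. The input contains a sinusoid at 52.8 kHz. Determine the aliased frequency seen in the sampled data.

52.8 kHz mod fs = 13.6 kHz.
13.6 kHz ≤ fs/2 = 19.6 kHz, appears at 13.6 kHz.

13.6 kHz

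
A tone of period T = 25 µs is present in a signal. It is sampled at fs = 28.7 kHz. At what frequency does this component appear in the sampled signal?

11.3 kHz

T = 25 µs → f = 1/T = 40 kHz.
40 kHz mod fs = 11.3 kHz.
11.3 kHz ≤ fs/2 = 14.35 kHz, appears at 11.3 kHz.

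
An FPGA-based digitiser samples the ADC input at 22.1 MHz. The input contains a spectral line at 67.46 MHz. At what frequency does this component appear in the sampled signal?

67.46 MHz mod fs = 1.16 MHz.
1.16 MHz ≤ fs/2 = 11.05 MHz, appears at 1.16 MHz.

1.16 MHz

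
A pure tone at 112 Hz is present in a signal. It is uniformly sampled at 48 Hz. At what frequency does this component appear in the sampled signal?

112 Hz mod fs = 16 Hz.
16 Hz ≤ fs/2 = 24 Hz, appears at 16 Hz.

16 Hz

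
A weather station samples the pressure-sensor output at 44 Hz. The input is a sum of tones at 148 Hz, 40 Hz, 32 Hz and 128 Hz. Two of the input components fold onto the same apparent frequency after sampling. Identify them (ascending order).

fs/2 = 22 Hz.
148 Hz mod fs = 16 Hz.
16 Hz ≤ fs/2 = 22 Hz, appears at 16 Hz.
40 Hz > fs/2 = 22 Hz, folds to fs − 40 Hz = 4 Hz.
32 Hz > fs/2 = 22 Hz, folds to fs − 32 Hz = 12 Hz.
128 Hz mod fs = 40 Hz.
40 Hz > fs/2 = 22 Hz, folds to fs − 40 Hz = 4 Hz.
40 Hz and 128 Hz both map to 4 Hz.

40 Hz, 128 Hz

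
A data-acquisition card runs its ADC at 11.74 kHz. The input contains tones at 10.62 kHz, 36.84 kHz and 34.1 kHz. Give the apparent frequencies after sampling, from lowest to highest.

1.12 kHz, 1.62 kHz

fs/2 = 5.87 kHz.
10.62 kHz > fs/2 = 5.87 kHz, folds to fs − 10.62 kHz = 1.12 kHz.
36.84 kHz mod fs = 1.62 kHz.
1.62 kHz ≤ fs/2 = 5.87 kHz, appears at 1.62 kHz.
34.1 kHz mod fs = 10.62 kHz.
10.62 kHz > fs/2 = 5.87 kHz, folds to fs − 10.62 kHz = 1.12 kHz.
Distinct values: {1.12 kHz, 1.62 kHz}.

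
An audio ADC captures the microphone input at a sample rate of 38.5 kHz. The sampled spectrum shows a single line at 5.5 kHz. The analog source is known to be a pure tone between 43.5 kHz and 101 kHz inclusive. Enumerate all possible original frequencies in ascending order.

44 kHz, 71.5 kHz, 82.5 kHz

Frequencies that alias to 5.5 kHz are k·fs ± 5.5 kHz for integer k ≥ 0.
k=0: 5.5 kHz.
k=1: 33 kHz, 44 kHz.
k=2: 71.5 kHz, 82.5 kHz.
k=3: 110 kHz, 121 kHz.
Within [43.5 kHz, 101 kHz]: 44 kHz, 71.5 kHz, 82.5 kHz.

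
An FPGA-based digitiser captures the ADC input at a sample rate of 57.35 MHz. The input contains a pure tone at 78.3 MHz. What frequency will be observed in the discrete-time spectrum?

20.95 MHz

78.3 MHz mod fs = 20.95 MHz.
20.95 MHz ≤ fs/2 = 28.675 MHz, appears at 20.95 MHz.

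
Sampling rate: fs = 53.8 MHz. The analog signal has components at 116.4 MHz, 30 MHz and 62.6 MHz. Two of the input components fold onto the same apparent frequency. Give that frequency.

8.8 MHz

fs/2 = 26.9 MHz.
116.4 MHz mod fs = 8.8 MHz.
8.8 MHz ≤ fs/2 = 26.9 MHz, appears at 8.8 MHz.
30 MHz > fs/2 = 26.9 MHz, folds to fs − 30 MHz = 23.8 MHz.
62.6 MHz mod fs = 8.8 MHz.
8.8 MHz ≤ fs/2 = 26.9 MHz, appears at 8.8 MHz.
62.6 MHz and 116.4 MHz both map to 8.8 MHz.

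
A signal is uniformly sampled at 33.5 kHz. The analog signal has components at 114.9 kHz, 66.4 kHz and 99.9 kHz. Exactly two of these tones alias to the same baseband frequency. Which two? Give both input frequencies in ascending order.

66.4 kHz, 99.9 kHz

fs/2 = 16.75 kHz.
114.9 kHz mod fs = 14.4 kHz.
14.4 kHz ≤ fs/2 = 16.75 kHz, appears at 14.4 kHz.
66.4 kHz mod fs = 32.9 kHz.
32.9 kHz > fs/2 = 16.75 kHz, folds to fs − 32.9 kHz = 0.6 kHz.
99.9 kHz mod fs = 32.9 kHz.
32.9 kHz > fs/2 = 16.75 kHz, folds to fs − 32.9 kHz = 0.6 kHz.
66.4 kHz and 99.9 kHz both map to 0.6 kHz.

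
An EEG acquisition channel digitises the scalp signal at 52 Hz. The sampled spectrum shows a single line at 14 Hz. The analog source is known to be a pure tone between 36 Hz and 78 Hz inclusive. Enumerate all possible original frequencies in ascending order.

Frequencies that alias to 14 Hz are k·fs ± 14 Hz for integer k ≥ 0.
k=0: 14 Hz.
k=1: 38 Hz, 66 Hz.
k=2: 90 Hz, 118 Hz.
Within [36 Hz, 78 Hz]: 38 Hz, 66 Hz.

38 Hz, 66 Hz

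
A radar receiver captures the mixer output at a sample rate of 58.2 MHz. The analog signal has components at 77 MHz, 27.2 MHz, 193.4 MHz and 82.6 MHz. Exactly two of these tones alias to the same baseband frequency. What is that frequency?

18.8 MHz

fs/2 = 29.1 MHz.
77 MHz mod fs = 18.8 MHz.
18.8 MHz ≤ fs/2 = 29.1 MHz, appears at 18.8 MHz.
27.2 MHz ≤ fs/2 = 29.1 MHz, passes unchanged.
193.4 MHz mod fs = 18.8 MHz.
18.8 MHz ≤ fs/2 = 29.1 MHz, appears at 18.8 MHz.
82.6 MHz mod fs = 24.4 MHz.
24.4 MHz ≤ fs/2 = 29.1 MHz, appears at 24.4 MHz.
77 MHz and 193.4 MHz both map to 18.8 MHz.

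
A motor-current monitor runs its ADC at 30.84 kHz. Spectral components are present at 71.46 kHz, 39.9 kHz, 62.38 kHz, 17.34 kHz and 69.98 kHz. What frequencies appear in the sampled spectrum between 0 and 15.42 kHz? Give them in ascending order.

fs/2 = 15.42 kHz.
71.46 kHz mod fs = 9.78 kHz.
9.78 kHz ≤ fs/2 = 15.42 kHz, appears at 9.78 kHz.
39.9 kHz mod fs = 9.06 kHz.
9.06 kHz ≤ fs/2 = 15.42 kHz, appears at 9.06 kHz.
62.38 kHz mod fs = 0.7 kHz.
0.7 kHz ≤ fs/2 = 15.42 kHz, appears at 0.7 kHz.
17.34 kHz > fs/2 = 15.42 kHz, folds to fs − 17.34 kHz = 13.5 kHz.
69.98 kHz mod fs = 8.3 kHz.
8.3 kHz ≤ fs/2 = 15.42 kHz, appears at 8.3 kHz.
Distinct values: {0.7 kHz, 8.3 kHz, 9.06 kHz, 9.78 kHz, 13.5 kHz}.

0.7 kHz, 8.3 kHz, 9.06 kHz, 9.78 kHz, 13.5 kHz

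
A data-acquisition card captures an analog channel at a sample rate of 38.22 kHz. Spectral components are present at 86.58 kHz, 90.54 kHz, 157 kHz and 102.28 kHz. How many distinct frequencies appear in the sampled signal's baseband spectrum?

fs/2 = 19.11 kHz.
86.58 kHz mod fs = 10.14 kHz.
10.14 kHz ≤ fs/2 = 19.11 kHz, appears at 10.14 kHz.
90.54 kHz mod fs = 14.1 kHz.
14.1 kHz ≤ fs/2 = 19.11 kHz, appears at 14.1 kHz.
157 kHz mod fs = 4.12 kHz.
4.12 kHz ≤ fs/2 = 19.11 kHz, appears at 4.12 kHz.
102.28 kHz mod fs = 25.84 kHz.
25.84 kHz > fs/2 = 19.11 kHz, folds to fs − 25.84 kHz = 12.38 kHz.
Distinct values: {4.12 kHz, 10.14 kHz, 12.38 kHz, 14.1 kHz} → 4.

4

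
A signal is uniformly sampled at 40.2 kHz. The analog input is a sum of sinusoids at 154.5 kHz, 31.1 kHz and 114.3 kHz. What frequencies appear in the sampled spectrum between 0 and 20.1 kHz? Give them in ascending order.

fs/2 = 20.1 kHz.
154.5 kHz mod fs = 33.9 kHz.
33.9 kHz > fs/2 = 20.1 kHz, folds to fs − 33.9 kHz = 6.3 kHz.
31.1 kHz > fs/2 = 20.1 kHz, folds to fs − 31.1 kHz = 9.1 kHz.
114.3 kHz mod fs = 33.9 kHz.
33.9 kHz > fs/2 = 20.1 kHz, folds to fs − 33.9 kHz = 6.3 kHz.
Distinct values: {6.3 kHz, 9.1 kHz}.

6.3 kHz, 9.1 kHz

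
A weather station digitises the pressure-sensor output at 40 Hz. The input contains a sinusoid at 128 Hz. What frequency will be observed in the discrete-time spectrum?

8 Hz

128 Hz mod fs = 8 Hz.
8 Hz ≤ fs/2 = 20 Hz, appears at 8 Hz.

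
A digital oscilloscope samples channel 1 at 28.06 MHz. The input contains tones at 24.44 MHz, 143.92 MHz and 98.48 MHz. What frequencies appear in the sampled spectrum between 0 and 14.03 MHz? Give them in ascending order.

3.62 MHz, 13.76 MHz

fs/2 = 14.03 MHz.
24.44 MHz > fs/2 = 14.03 MHz, folds to fs − 24.44 MHz = 3.62 MHz.
143.92 MHz mod fs = 3.62 MHz.
3.62 MHz ≤ fs/2 = 14.03 MHz, appears at 3.62 MHz.
98.48 MHz mod fs = 14.3 MHz.
14.3 MHz > fs/2 = 14.03 MHz, folds to fs − 14.3 MHz = 13.76 MHz.
Distinct values: {3.62 MHz, 13.76 MHz}.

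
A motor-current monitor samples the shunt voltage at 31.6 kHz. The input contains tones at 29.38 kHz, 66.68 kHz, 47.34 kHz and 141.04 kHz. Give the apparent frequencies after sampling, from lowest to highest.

fs/2 = 15.8 kHz.
29.38 kHz > fs/2 = 15.8 kHz, folds to fs − 29.38 kHz = 2.22 kHz.
66.68 kHz mod fs = 3.48 kHz.
3.48 kHz ≤ fs/2 = 15.8 kHz, appears at 3.48 kHz.
47.34 kHz mod fs = 15.74 kHz.
15.74 kHz ≤ fs/2 = 15.8 kHz, appears at 15.74 kHz.
141.04 kHz mod fs = 14.64 kHz.
14.64 kHz ≤ fs/2 = 15.8 kHz, appears at 14.64 kHz.
Distinct values: {2.22 kHz, 3.48 kHz, 14.64 kHz, 15.74 kHz}.

2.22 kHz, 3.48 kHz, 14.64 kHz, 15.74 kHz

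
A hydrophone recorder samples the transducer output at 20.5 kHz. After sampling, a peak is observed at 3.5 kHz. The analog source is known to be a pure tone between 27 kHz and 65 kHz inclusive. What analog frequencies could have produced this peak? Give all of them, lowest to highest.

Frequencies that alias to 3.5 kHz are k·fs ± 3.5 kHz for integer k ≥ 0.
k=0: 3.5 kHz.
k=1: 17 kHz, 24 kHz.
k=2: 37.5 kHz, 44.5 kHz.
k=3: 58 kHz, 65 kHz.
k=4: 78.5 kHz, 85.5 kHz.
Within [27 kHz, 65 kHz]: 37.5 kHz, 44.5 kHz, 58 kHz, 65 kHz.

37.5 kHz, 44.5 kHz, 58 kHz, 65 kHz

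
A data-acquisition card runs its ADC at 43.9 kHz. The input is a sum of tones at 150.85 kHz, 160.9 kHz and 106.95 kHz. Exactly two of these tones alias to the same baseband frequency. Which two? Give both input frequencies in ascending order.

106.95 kHz, 150.85 kHz

fs/2 = 21.95 kHz.
150.85 kHz mod fs = 19.15 kHz.
19.15 kHz ≤ fs/2 = 21.95 kHz, appears at 19.15 kHz.
160.9 kHz mod fs = 29.2 kHz.
29.2 kHz > fs/2 = 21.95 kHz, folds to fs − 29.2 kHz = 14.7 kHz.
106.95 kHz mod fs = 19.15 kHz.
19.15 kHz ≤ fs/2 = 21.95 kHz, appears at 19.15 kHz.
106.95 kHz and 150.85 kHz both map to 19.15 kHz.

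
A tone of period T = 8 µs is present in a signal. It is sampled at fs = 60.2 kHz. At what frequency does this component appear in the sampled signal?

4.6 kHz

T = 8 µs → f = 1/T = 125 kHz.
125 kHz mod fs = 4.6 kHz.
4.6 kHz ≤ fs/2 = 30.1 kHz, appears at 4.6 kHz.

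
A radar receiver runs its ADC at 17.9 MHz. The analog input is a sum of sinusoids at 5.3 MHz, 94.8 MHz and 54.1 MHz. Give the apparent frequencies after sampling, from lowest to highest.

fs/2 = 8.95 MHz.
5.3 MHz ≤ fs/2 = 8.95 MHz, passes unchanged.
94.8 MHz mod fs = 5.3 MHz.
5.3 MHz ≤ fs/2 = 8.95 MHz, appears at 5.3 MHz.
54.1 MHz mod fs = 0.4 MHz.
0.4 MHz ≤ fs/2 = 8.95 MHz, appears at 0.4 MHz.
Distinct values: {0.4 MHz, 5.3 MHz}.

0.4 MHz, 5.3 MHz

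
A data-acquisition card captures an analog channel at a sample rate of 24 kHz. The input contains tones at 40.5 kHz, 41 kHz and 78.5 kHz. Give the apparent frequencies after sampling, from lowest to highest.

fs/2 = 12 kHz.
40.5 kHz mod fs = 16.5 kHz.
16.5 kHz > fs/2 = 12 kHz, folds to fs − 16.5 kHz = 7.5 kHz.
41 kHz mod fs = 17 kHz.
17 kHz > fs/2 = 12 kHz, folds to fs − 17 kHz = 7 kHz.
78.5 kHz mod fs = 6.5 kHz.
6.5 kHz ≤ fs/2 = 12 kHz, appears at 6.5 kHz.
Distinct values: {6.5 kHz, 7 kHz, 7.5 kHz}.

6.5 kHz, 7 kHz, 7.5 kHz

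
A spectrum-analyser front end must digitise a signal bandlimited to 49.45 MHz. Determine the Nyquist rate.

98.9 MHz

Nyquist rate = 2 × 49.45 MHz = 98.9 MHz.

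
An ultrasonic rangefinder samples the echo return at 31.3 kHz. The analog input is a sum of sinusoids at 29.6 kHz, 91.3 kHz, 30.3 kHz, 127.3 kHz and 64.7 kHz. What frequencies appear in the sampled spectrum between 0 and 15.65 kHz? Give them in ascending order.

fs/2 = 15.65 kHz.
29.6 kHz > fs/2 = 15.65 kHz, folds to fs − 29.6 kHz = 1.7 kHz.
91.3 kHz mod fs = 28.7 kHz.
28.7 kHz > fs/2 = 15.65 kHz, folds to fs − 28.7 kHz = 2.6 kHz.
30.3 kHz > fs/2 = 15.65 kHz, folds to fs − 30.3 kHz = 1 kHz.
127.3 kHz mod fs = 2.1 kHz.
2.1 kHz ≤ fs/2 = 15.65 kHz, appears at 2.1 kHz.
64.7 kHz mod fs = 2.1 kHz.
2.1 kHz ≤ fs/2 = 15.65 kHz, appears at 2.1 kHz.
Distinct values: {1 kHz, 1.7 kHz, 2.1 kHz, 2.6 kHz}.

1 kHz, 1.7 kHz, 2.1 kHz, 2.6 kHz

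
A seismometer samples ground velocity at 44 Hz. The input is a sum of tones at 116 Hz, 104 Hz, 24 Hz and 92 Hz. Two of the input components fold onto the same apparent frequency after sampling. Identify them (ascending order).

fs/2 = 22 Hz.
116 Hz mod fs = 28 Hz.
28 Hz > fs/2 = 22 Hz, folds to fs − 28 Hz = 16 Hz.
104 Hz mod fs = 16 Hz.
16 Hz ≤ fs/2 = 22 Hz, appears at 16 Hz.
24 Hz > fs/2 = 22 Hz, folds to fs − 24 Hz = 20 Hz.
92 Hz mod fs = 4 Hz.
4 Hz ≤ fs/2 = 22 Hz, appears at 4 Hz.
104 Hz and 116 Hz both map to 16 Hz.

104 Hz, 116 Hz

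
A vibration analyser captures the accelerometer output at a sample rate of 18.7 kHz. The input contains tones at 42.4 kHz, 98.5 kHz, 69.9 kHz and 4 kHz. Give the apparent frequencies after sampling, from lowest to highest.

4 kHz, 4.9 kHz, 5 kHz

fs/2 = 9.35 kHz.
42.4 kHz mod fs = 5 kHz.
5 kHz ≤ fs/2 = 9.35 kHz, appears at 5 kHz.
98.5 kHz mod fs = 5 kHz.
5 kHz ≤ fs/2 = 9.35 kHz, appears at 5 kHz.
69.9 kHz mod fs = 13.8 kHz.
13.8 kHz > fs/2 = 9.35 kHz, folds to fs − 13.8 kHz = 4.9 kHz.
4 kHz ≤ fs/2 = 9.35 kHz, passes unchanged.
Distinct values: {4 kHz, 4.9 kHz, 5 kHz}.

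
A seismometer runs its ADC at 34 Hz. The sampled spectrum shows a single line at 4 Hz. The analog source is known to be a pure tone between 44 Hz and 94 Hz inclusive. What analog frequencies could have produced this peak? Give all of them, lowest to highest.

Frequencies that alias to 4 Hz are k·fs ± 4 Hz for integer k ≥ 0.
k=0: 4 Hz.
k=1: 30 Hz, 38 Hz.
k=2: 64 Hz, 72 Hz.
k=3: 98 Hz, 106 Hz.
Within [44 Hz, 94 Hz]: 64 Hz, 72 Hz.

64 Hz, 72 Hz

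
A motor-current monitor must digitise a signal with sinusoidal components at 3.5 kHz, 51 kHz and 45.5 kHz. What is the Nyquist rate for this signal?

Highest-frequency component: 51 kHz.
Nyquist rate = 2 × 51 kHz = 102 kHz.

102 kHz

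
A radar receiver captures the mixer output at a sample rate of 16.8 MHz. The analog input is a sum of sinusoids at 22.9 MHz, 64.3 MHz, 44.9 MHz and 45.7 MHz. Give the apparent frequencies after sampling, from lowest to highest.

fs/2 = 8.4 MHz.
22.9 MHz mod fs = 6.1 MHz.
6.1 MHz ≤ fs/2 = 8.4 MHz, appears at 6.1 MHz.
64.3 MHz mod fs = 13.9 MHz.
13.9 MHz > fs/2 = 8.4 MHz, folds to fs − 13.9 MHz = 2.9 MHz.
44.9 MHz mod fs = 11.3 MHz.
11.3 MHz > fs/2 = 8.4 MHz, folds to fs − 11.3 MHz = 5.5 MHz.
45.7 MHz mod fs = 12.1 MHz.
12.1 MHz > fs/2 = 8.4 MHz, folds to fs − 12.1 MHz = 4.7 MHz.
Distinct values: {2.9 MHz, 4.7 MHz, 5.5 MHz, 6.1 MHz}.

2.9 MHz, 4.7 MHz, 5.5 MHz, 6.1 MHz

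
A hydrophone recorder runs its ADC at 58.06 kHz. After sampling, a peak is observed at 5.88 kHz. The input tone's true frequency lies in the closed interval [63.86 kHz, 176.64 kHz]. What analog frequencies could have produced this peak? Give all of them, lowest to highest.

Frequencies that alias to 5.88 kHz are k·fs ± 5.88 kHz for integer k ≥ 0.
k=0: 5.88 kHz.
k=1: 52.18 kHz, 63.94 kHz.
k=2: 110.24 kHz, 122 kHz.
k=3: 168.3 kHz, 180.06 kHz.
k=4: 226.36 kHz, 238.12 kHz.
Within [63.86 kHz, 176.64 kHz]: 63.94 kHz, 110.24 kHz, 122 kHz, 168.3 kHz.

63.94 kHz, 110.24 kHz, 122 kHz, 168.3 kHz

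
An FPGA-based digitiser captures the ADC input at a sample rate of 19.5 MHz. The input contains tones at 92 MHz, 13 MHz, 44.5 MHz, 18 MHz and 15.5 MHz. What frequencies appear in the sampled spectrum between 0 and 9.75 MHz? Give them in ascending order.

fs/2 = 9.75 MHz.
92 MHz mod fs = 14 MHz.
14 MHz > fs/2 = 9.75 MHz, folds to fs − 14 MHz = 5.5 MHz.
13 MHz > fs/2 = 9.75 MHz, folds to fs − 13 MHz = 6.5 MHz.
44.5 MHz mod fs = 5.5 MHz.
5.5 MHz ≤ fs/2 = 9.75 MHz, appears at 5.5 MHz.
18 MHz > fs/2 = 9.75 MHz, folds to fs − 18 MHz = 1.5 MHz.
15.5 MHz > fs/2 = 9.75 MHz, folds to fs − 15.5 MHz = 4 MHz.
Distinct values: {1.5 MHz, 4 MHz, 5.5 MHz, 6.5 MHz}.

1.5 MHz, 4 MHz, 5.5 MHz, 6.5 MHz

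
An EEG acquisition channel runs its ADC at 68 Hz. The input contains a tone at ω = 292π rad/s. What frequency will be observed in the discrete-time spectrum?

ω = 292π rad/s → f = ω/(2π) = 146 Hz.
146 Hz mod fs = 10 Hz.
10 Hz ≤ fs/2 = 34 Hz, appears at 10 Hz.

10 Hz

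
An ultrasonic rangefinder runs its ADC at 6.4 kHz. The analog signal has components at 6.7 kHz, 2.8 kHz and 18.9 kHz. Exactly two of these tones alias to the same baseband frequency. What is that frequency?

0.3 kHz

fs/2 = 3.2 kHz.
6.7 kHz mod fs = 0.3 kHz.
0.3 kHz ≤ fs/2 = 3.2 kHz, appears at 0.3 kHz.
2.8 kHz ≤ fs/2 = 3.2 kHz, passes unchanged.
18.9 kHz mod fs = 6.1 kHz.
6.1 kHz > fs/2 = 3.2 kHz, folds to fs − 6.1 kHz = 0.3 kHz.
6.7 kHz and 18.9 kHz both map to 0.3 kHz.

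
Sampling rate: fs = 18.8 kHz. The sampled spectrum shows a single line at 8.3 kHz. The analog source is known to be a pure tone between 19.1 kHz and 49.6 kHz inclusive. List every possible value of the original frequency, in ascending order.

27.1 kHz, 29.3 kHz, 45.9 kHz, 48.1 kHz

Frequencies that alias to 8.3 kHz are k·fs ± 8.3 kHz for integer k ≥ 0.
k=0: 8.3 kHz.
k=1: 10.5 kHz, 27.1 kHz.
k=2: 29.3 kHz, 45.9 kHz.
k=3: 48.1 kHz, 64.7 kHz.
k=4: 66.9 kHz, 83.5 kHz.
Within [19.1 kHz, 49.6 kHz]: 27.1 kHz, 29.3 kHz, 45.9 kHz, 48.1 kHz.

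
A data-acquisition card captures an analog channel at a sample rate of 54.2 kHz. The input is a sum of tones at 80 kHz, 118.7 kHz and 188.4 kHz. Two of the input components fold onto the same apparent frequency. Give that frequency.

25.8 kHz

fs/2 = 27.1 kHz.
80 kHz mod fs = 25.8 kHz.
25.8 kHz ≤ fs/2 = 27.1 kHz, appears at 25.8 kHz.
118.7 kHz mod fs = 10.3 kHz.
10.3 kHz ≤ fs/2 = 27.1 kHz, appears at 10.3 kHz.
188.4 kHz mod fs = 25.8 kHz.
25.8 kHz ≤ fs/2 = 27.1 kHz, appears at 25.8 kHz.
80 kHz and 188.4 kHz both map to 25.8 kHz.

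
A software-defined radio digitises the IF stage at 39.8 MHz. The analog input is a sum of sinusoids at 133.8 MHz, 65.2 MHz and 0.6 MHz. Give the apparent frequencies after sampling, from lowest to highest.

fs/2 = 19.9 MHz.
133.8 MHz mod fs = 14.4 MHz.
14.4 MHz ≤ fs/2 = 19.9 MHz, appears at 14.4 MHz.
65.2 MHz mod fs = 25.4 MHz.
25.4 MHz > fs/2 = 19.9 MHz, folds to fs − 25.4 MHz = 14.4 MHz.
0.6 MHz ≤ fs/2 = 19.9 MHz, passes unchanged.
Distinct values: {0.6 MHz, 14.4 MHz}.

0.6 MHz, 14.4 MHz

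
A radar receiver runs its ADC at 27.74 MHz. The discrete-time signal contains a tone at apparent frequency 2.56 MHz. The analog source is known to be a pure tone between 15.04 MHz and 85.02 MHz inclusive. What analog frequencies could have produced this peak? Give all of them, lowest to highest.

Frequencies that alias to 2.56 MHz are k·fs ± 2.56 MHz for integer k ≥ 0.
k=0: 2.56 MHz.
k=1: 25.18 MHz, 30.3 MHz.
k=2: 52.92 MHz, 58.04 MHz.
k=3: 80.66 MHz, 85.78 MHz.
k=4: 108.4 MHz, 113.52 MHz.
Within [15.04 MHz, 85.02 MHz]: 25.18 MHz, 30.3 MHz, 52.92 MHz, 58.04 MHz, 80.66 MHz.

25.18 MHz, 30.3 MHz, 52.92 MHz, 58.04 MHz, 80.66 MHz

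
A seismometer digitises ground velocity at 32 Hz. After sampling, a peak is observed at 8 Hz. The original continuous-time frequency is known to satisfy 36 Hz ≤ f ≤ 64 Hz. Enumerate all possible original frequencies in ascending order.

40 Hz, 56 Hz

Frequencies that alias to 8 Hz are k·fs ± 8 Hz for integer k ≥ 0.
k=0: 8 Hz.
k=1: 24 Hz, 40 Hz.
k=2: 56 Hz, 72 Hz.
k=3: 88 Hz, 104 Hz.
Within [36 Hz, 64 Hz]: 40 Hz, 56 Hz.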